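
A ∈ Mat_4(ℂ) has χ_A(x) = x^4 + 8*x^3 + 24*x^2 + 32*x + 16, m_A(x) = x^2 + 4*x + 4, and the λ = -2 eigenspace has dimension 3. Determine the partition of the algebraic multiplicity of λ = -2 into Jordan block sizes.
Block sizes for λ = -2: [2, 1, 1]

Step 1 — from the characteristic polynomial, algebraic multiplicity of λ = -2 is 4. From dim ker(A − (-2)·I) = 3, there are exactly 3 Jordan blocks for λ = -2.
Step 2 — from the minimal polynomial, the factor (x + 2)^2 tells us the largest block for λ = -2 has size 2.
Step 3 — with total size 4, 3 blocks, and largest block 2, the block sizes (in nonincreasing order) are [2, 1, 1].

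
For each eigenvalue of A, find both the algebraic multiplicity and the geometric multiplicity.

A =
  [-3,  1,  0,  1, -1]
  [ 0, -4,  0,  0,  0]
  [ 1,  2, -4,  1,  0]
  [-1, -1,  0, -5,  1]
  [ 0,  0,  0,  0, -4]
λ = -4: alg = 5, geom = 3

Step 1 — factor the characteristic polynomial to read off the algebraic multiplicities:
  χ_A(x) = (x + 4)^5

Step 2 — compute geometric multiplicities via the rank-nullity identity g(λ) = n − rank(A − λI):
  rank(A − (-4)·I) = 2, so dim ker(A − (-4)·I) = n − 2 = 3

Summary:
  λ = -4: algebraic multiplicity = 5, geometric multiplicity = 3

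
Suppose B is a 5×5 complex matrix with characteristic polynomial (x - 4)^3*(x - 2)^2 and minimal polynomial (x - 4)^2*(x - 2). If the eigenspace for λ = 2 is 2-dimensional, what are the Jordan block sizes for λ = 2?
Block sizes for λ = 2: [1, 1]

Step 1 — from the characteristic polynomial, algebraic multiplicity of λ = 2 is 2. From dim ker(B − (2)·I) = 2, there are exactly 2 Jordan blocks for λ = 2.
Step 2 — from the minimal polynomial, the factor (x − 2) tells us the largest block for λ = 2 has size 1.
Step 3 — with total size 2, 2 blocks, and largest block 1, the block sizes (in nonincreasing order) are [1, 1].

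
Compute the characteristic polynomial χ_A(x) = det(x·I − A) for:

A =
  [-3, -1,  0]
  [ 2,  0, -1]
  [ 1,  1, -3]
x^3 + 6*x^2 + 12*x + 8

Expanding det(x·I − A) (e.g. by cofactor expansion or by noting that A is similar to its Jordan form J, which has the same characteristic polynomial as A) gives
  χ_A(x) = x^3 + 6*x^2 + 12*x + 8
which factors as (x + 2)^3. The eigenvalues (with algebraic multiplicities) are λ = -2 with multiplicity 3.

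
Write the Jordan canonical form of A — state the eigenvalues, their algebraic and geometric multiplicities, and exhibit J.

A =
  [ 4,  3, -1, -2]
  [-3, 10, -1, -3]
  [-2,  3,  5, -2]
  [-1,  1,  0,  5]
J_3(6) ⊕ J_1(6)

The characteristic polynomial is
  det(x·I − A) = x^4 - 24*x^3 + 216*x^2 - 864*x + 1296 = (x - 6)^4

Eigenvalues and multiplicities (the geometric multiplicity of λ is n − rank(A − λI), which equals the number of Jordan blocks for λ):
  λ = 6: algebraic multiplicity = 4, geometric multiplicity = 2

Determining the block sizes for each eigenvalue:
  λ = 6: with am = 4 and gm = 2, the partition is not yet determined (e.g. several partitions of 4 into 2 parts exist). Let N = A − (6)·I. Computing rank(N^1) = 2, rank(N^2) = 1, rank(N^3) = 0; the number of blocks of size ≥ j is rank(N^{j−1}) − rank(N^j), giving [2, 1, 1]. So we have 1 block(s) of size 3, 1 block(s) of size 1 → block sizes [3, 1]

Assembling the blocks gives a Jordan form
J =
  [6, 1, 0, 0]
  [0, 6, 1, 0]
  [0, 0, 6, 0]
  [0, 0, 0, 6]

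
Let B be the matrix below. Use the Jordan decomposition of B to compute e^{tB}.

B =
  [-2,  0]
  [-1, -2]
e^{tB} =
  [exp(-2*t), 0]
  [-t*exp(-2*t), exp(-2*t)]

Strategy: write B = P · J · P⁻¹ where J is a Jordan canonical form, so e^{tB} = P · e^{tJ} · P⁻¹, and e^{tJ} can be computed block-by-block.

B has Jordan form
J =
  [-2,  1]
  [ 0, -2]
(up to reordering of blocks).

Per-block formulas:
  For a 2×2 Jordan block J_2(-2): exp(t · J_2(-2)) = e^(-2t)·(I + t·N), where N is the 2×2 nilpotent shift.

After assembling e^{tJ} and conjugating by P, we get:

e^{tB} =
  [exp(-2*t), 0]
  [-t*exp(-2*t), exp(-2*t)]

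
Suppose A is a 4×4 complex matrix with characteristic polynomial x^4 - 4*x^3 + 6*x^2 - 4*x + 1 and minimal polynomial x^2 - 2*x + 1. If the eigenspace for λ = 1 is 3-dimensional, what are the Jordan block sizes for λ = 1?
Block sizes for λ = 1: [2, 1, 1]

Step 1 — from the characteristic polynomial, algebraic multiplicity of λ = 1 is 4. From dim ker(A − (1)·I) = 3, there are exactly 3 Jordan blocks for λ = 1.
Step 2 — from the minimal polynomial, the factor (x − 1)^2 tells us the largest block for λ = 1 has size 2.
Step 3 — with total size 4, 3 blocks, and largest block 2, the block sizes (in nonincreasing order) are [2, 1, 1].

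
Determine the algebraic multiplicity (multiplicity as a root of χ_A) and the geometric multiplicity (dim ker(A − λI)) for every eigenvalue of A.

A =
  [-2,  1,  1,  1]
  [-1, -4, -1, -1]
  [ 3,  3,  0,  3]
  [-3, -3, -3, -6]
λ = -3: alg = 4, geom = 3

Step 1 — factor the characteristic polynomial to read off the algebraic multiplicities:
  χ_A(x) = (x + 3)^4

Step 2 — compute geometric multiplicities via the rank-nullity identity g(λ) = n − rank(A − λI):
  rank(A − (-3)·I) = 1, so dim ker(A − (-3)·I) = n − 1 = 3

Summary:
  λ = -3: algebraic multiplicity = 4, geometric multiplicity = 3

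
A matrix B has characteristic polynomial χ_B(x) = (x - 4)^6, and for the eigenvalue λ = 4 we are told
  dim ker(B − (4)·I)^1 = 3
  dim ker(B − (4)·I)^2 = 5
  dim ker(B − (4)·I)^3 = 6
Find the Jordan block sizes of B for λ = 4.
Block sizes for λ = 4: [3, 2, 1]

From the dimensions of kernels of powers, the number of Jordan blocks of size at least j is d_j − d_{j−1} where d_j = dim ker(N^j) (with d_0 = 0). Computing the differences gives [3, 2, 1].
The number of blocks of size exactly k is (#blocks of size ≥ k) − (#blocks of size ≥ k + 1), so the partition is: 1 block(s) of size 1, 1 block(s) of size 2, 1 block(s) of size 3.
In nonincreasing order the block sizes are [3, 2, 1].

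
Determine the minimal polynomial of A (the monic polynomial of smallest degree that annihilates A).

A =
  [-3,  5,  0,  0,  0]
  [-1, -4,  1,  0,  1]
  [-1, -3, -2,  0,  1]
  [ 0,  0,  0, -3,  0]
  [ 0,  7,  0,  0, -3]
x^3 + 9*x^2 + 27*x + 27

The characteristic polynomial is χ_A(x) = (x + 3)^5, so the eigenvalues are known. The minimal polynomial is
  m_A(x) = Π_λ (x − λ)^{k_λ}
where k_λ is the size of the *largest* Jordan block for λ (equivalently, the smallest k with (A − λI)^k v = 0 for every generalised eigenvector v of λ).

  λ = -3: largest Jordan block has size 3, contributing (x + 3)^3

So m_A(x) = (x + 3)^3 = x^3 + 9*x^2 + 27*x + 27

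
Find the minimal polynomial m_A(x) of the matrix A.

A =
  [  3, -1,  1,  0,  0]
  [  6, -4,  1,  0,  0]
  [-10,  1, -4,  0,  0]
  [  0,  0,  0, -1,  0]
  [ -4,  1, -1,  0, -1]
x^3 + 5*x^2 + 7*x + 3

The characteristic polynomial is χ_A(x) = (x + 1)^4*(x + 3), so the eigenvalues are known. The minimal polynomial is
  m_A(x) = Π_λ (x − λ)^{k_λ}
where k_λ is the size of the *largest* Jordan block for λ (equivalently, the smallest k with (A − λI)^k v = 0 for every generalised eigenvector v of λ).

  λ = -3: largest Jordan block has size 1, contributing (x + 3)
  λ = -1: largest Jordan block has size 2, contributing (x + 1)^2

So m_A(x) = (x + 1)^2*(x + 3) = x^3 + 5*x^2 + 7*x + 3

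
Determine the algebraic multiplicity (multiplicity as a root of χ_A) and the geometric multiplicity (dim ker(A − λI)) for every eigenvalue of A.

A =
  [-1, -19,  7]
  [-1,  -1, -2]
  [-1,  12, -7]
λ = -3: alg = 3, geom = 1

Step 1 — factor the characteristic polynomial to read off the algebraic multiplicities:
  χ_A(x) = (x + 3)^3

Step 2 — compute geometric multiplicities via the rank-nullity identity g(λ) = n − rank(A − λI):
  rank(A − (-3)·I) = 2, so dim ker(A − (-3)·I) = n − 2 = 1

Summary:
  λ = -3: algebraic multiplicity = 3, geometric multiplicity = 1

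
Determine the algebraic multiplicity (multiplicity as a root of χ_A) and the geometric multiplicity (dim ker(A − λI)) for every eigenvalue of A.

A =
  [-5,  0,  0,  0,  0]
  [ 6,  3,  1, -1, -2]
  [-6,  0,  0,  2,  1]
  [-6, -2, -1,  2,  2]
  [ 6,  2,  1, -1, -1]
λ = -5: alg = 1, geom = 1; λ = 1: alg = 4, geom = 2

Step 1 — factor the characteristic polynomial to read off the algebraic multiplicities:
  χ_A(x) = (x - 1)^4*(x + 5)

Step 2 — compute geometric multiplicities via the rank-nullity identity g(λ) = n − rank(A − λI):
  rank(A − (-5)·I) = 4, so dim ker(A − (-5)·I) = n − 4 = 1
  rank(A − (1)·I) = 3, so dim ker(A − (1)·I) = n − 3 = 2

Summary:
  λ = -5: algebraic multiplicity = 1, geometric multiplicity = 1
  λ = 1: algebraic multiplicity = 4, geometric multiplicity = 2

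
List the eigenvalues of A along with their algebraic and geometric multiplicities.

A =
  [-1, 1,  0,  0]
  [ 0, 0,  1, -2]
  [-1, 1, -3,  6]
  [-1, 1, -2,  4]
λ = 0: alg = 4, geom = 2

Step 1 — factor the characteristic polynomial to read off the algebraic multiplicities:
  χ_A(x) = x^4

Step 2 — compute geometric multiplicities via the rank-nullity identity g(λ) = n − rank(A − λI):
  rank(A − (0)·I) = 2, so dim ker(A − (0)·I) = n − 2 = 2

Summary:
  λ = 0: algebraic multiplicity = 4, geometric multiplicity = 2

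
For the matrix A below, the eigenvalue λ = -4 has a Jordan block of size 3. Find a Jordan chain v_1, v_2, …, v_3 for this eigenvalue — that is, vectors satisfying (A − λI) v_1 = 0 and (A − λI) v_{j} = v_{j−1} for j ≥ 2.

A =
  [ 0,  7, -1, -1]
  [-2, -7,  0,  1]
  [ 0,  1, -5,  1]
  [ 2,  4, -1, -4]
A Jordan chain for λ = -4 of length 3:
v_1 = (2, -1, 0, 1)ᵀ
v_2 = (7, -3, 1, 4)ᵀ
v_3 = (0, 1, 0, 0)ᵀ

Let N = A − (-4)·I. We want v_3 with N^3 v_3 = 0 but N^2 v_3 ≠ 0; then v_{j-1} := N · v_j for j = 3, …, 2.

Pick v_3 = (0, 1, 0, 0)ᵀ.
Then v_2 = N · v_3 = (7, -3, 1, 4)ᵀ.
Then v_1 = N · v_2 = (2, -1, 0, 1)ᵀ.

Sanity check: (A − (-4)·I) v_1 = (0, 0, 0, 0)ᵀ = 0. ✓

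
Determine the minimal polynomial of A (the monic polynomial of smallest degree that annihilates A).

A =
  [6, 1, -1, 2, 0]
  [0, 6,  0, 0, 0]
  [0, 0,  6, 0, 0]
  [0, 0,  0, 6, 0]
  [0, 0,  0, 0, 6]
x^2 - 12*x + 36

The characteristic polynomial is χ_A(x) = (x - 6)^5, so the eigenvalues are known. The minimal polynomial is
  m_A(x) = Π_λ (x − λ)^{k_λ}
where k_λ is the size of the *largest* Jordan block for λ (equivalently, the smallest k with (A − λI)^k v = 0 for every generalised eigenvector v of λ).

  λ = 6: largest Jordan block has size 2, contributing (x − 6)^2

So m_A(x) = (x - 6)^2 = x^2 - 12*x + 36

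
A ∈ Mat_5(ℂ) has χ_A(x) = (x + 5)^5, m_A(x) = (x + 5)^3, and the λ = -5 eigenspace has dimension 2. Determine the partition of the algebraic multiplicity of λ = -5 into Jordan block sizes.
Block sizes for λ = -5: [3, 2]

Step 1 — from the characteristic polynomial, algebraic multiplicity of λ = -5 is 5. From dim ker(A − (-5)·I) = 2, there are exactly 2 Jordan blocks for λ = -5.
Step 2 — from the minimal polynomial, the factor (x + 5)^3 tells us the largest block for λ = -5 has size 3.
Step 3 — with total size 5, 2 blocks, and largest block 3, the block sizes (in nonincreasing order) are [3, 2].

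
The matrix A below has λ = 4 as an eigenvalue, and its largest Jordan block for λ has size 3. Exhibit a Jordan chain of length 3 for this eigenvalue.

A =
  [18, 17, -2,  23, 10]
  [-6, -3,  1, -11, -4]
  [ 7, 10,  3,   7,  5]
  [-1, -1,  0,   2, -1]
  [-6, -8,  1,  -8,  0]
A Jordan chain for λ = 4 of length 3:
v_1 = (-3, 0, -6, 0, 3)ᵀ
v_2 = (14, -6, 7, -1, -6)ᵀ
v_3 = (1, 0, 0, 0, 0)ᵀ

Let N = A − (4)·I. We want v_3 with N^3 v_3 = 0 but N^2 v_3 ≠ 0; then v_{j-1} := N · v_j for j = 3, …, 2.

Pick v_3 = (1, 0, 0, 0, 0)ᵀ.
Then v_2 = N · v_3 = (14, -6, 7, -1, -6)ᵀ.
Then v_1 = N · v_2 = (-3, 0, -6, 0, 3)ᵀ.

Sanity check: (A − (4)·I) v_1 = (0, 0, 0, 0, 0)ᵀ = 0. ✓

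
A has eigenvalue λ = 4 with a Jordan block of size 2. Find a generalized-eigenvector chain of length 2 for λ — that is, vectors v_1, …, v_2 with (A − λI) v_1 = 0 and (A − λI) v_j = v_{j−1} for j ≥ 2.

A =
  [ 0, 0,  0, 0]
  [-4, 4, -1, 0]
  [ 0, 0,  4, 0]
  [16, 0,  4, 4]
A Jordan chain for λ = 4 of length 2:
v_1 = (0, -1, 0, 4)ᵀ
v_2 = (0, 0, 1, 0)ᵀ

Let N = A − (4)·I. We want v_2 with N^2 v_2 = 0 but N^1 v_2 ≠ 0; then v_{j-1} := N · v_j for j = 2, …, 2.

Pick v_2 = (0, 0, 1, 0)ᵀ.
Then v_1 = N · v_2 = (0, -1, 0, 4)ᵀ.

Sanity check: (A − (4)·I) v_1 = (0, 0, 0, 0)ᵀ = 0. ✓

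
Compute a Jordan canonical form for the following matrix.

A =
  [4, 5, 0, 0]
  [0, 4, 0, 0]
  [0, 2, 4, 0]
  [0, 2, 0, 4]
J_2(4) ⊕ J_1(4) ⊕ J_1(4)

The characteristic polynomial is
  det(x·I − A) = x^4 - 16*x^3 + 96*x^2 - 256*x + 256 = (x - 4)^4

Eigenvalues and multiplicities (the geometric multiplicity of λ is n − rank(A − λI), which equals the number of Jordan blocks for λ):
  λ = 4: algebraic multiplicity = 4, geometric multiplicity = 3

Determining the block sizes for each eigenvalue:
  λ = 4: 3 blocks summing to 4 forces exactly one block of size 2 and the rest size 1 → block sizes [2, 1, 1]

Assembling the blocks gives a Jordan form
J =
  [4, 1, 0, 0]
  [0, 4, 0, 0]
  [0, 0, 4, 0]
  [0, 0, 0, 4]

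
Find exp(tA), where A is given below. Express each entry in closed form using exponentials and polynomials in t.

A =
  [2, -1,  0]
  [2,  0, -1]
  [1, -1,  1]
e^{tA} =
  [-t^2*exp(t)/2 + t*exp(t) + exp(t), -t*exp(t), t^2*exp(t)/2]
  [-t^2*exp(t)/2 + 2*t*exp(t), -t*exp(t) + exp(t), t^2*exp(t)/2 - t*exp(t)]
  [-t^2*exp(t)/2 + t*exp(t), -t*exp(t), t^2*exp(t)/2 + exp(t)]

Strategy: write A = P · J · P⁻¹ where J is a Jordan canonical form, so e^{tA} = P · e^{tJ} · P⁻¹, and e^{tJ} can be computed block-by-block.

A has Jordan form
J =
  [1, 1, 0]
  [0, 1, 1]
  [0, 0, 1]
(up to reordering of blocks).

Per-block formulas:
  For a 3×3 Jordan block J_3(1): exp(t · J_3(1)) = e^(1t)·(I + t·N + (t^2/2)·N^2), where N is the 3×3 nilpotent shift.

After assembling e^{tJ} and conjugating by P, we get:

e^{tA} =
  [-t^2*exp(t)/2 + t*exp(t) + exp(t), -t*exp(t), t^2*exp(t)/2]
  [-t^2*exp(t)/2 + 2*t*exp(t), -t*exp(t) + exp(t), t^2*exp(t)/2 - t*exp(t)]
  [-t^2*exp(t)/2 + t*exp(t), -t*exp(t), t^2*exp(t)/2 + exp(t)]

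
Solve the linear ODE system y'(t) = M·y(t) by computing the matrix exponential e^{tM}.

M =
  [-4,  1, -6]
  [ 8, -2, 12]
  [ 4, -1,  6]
e^{tM} =
  [1 - 4*t, t, -6*t]
  [8*t, 1 - 2*t, 12*t]
  [4*t, -t, 6*t + 1]

Strategy: write M = P · J · P⁻¹ where J is a Jordan canonical form, so e^{tM} = P · e^{tJ} · P⁻¹, and e^{tJ} can be computed block-by-block.

M has Jordan form
J =
  [0, 1, 0]
  [0, 0, 0]
  [0, 0, 0]
(up to reordering of blocks).

Per-block formulas:
  For a 1×1 block at λ = 0: exp(t · [0]) = [e^(0t)].
  For a 2×2 Jordan block J_2(0): exp(t · J_2(0)) = e^(0t)·(I + t·N), where N is the 2×2 nilpotent shift.

After assembling e^{tJ} and conjugating by P, we get:

e^{tM} =
  [1 - 4*t, t, -6*t]
  [8*t, 1 - 2*t, 12*t]
  [4*t, -t, 6*t + 1]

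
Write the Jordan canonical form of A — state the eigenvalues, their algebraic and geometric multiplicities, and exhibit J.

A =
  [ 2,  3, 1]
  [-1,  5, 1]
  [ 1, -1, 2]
J_3(3)

The characteristic polynomial is
  det(x·I − A) = x^3 - 9*x^2 + 27*x - 27 = (x - 3)^3

Eigenvalues and multiplicities (the geometric multiplicity of λ is n − rank(A − λI), which equals the number of Jordan blocks for λ):
  λ = 3: algebraic multiplicity = 3, geometric multiplicity = 1

Determining the block sizes for each eigenvalue:
  λ = 3: one block (gm = 1), so the single block has size am = 3 → block sizes [3]

Assembling the blocks gives a Jordan form
J =
  [3, 1, 0]
  [0, 3, 1]
  [0, 0, 3]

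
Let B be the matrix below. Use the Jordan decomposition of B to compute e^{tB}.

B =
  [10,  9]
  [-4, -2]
e^{tB} =
  [6*t*exp(4*t) + exp(4*t), 9*t*exp(4*t)]
  [-4*t*exp(4*t), -6*t*exp(4*t) + exp(4*t)]

Strategy: write B = P · J · P⁻¹ where J is a Jordan canonical form, so e^{tB} = P · e^{tJ} · P⁻¹, and e^{tJ} can be computed block-by-block.

B has Jordan form
J =
  [4, 1]
  [0, 4]
(up to reordering of blocks).

Per-block formulas:
  For a 2×2 Jordan block J_2(4): exp(t · J_2(4)) = e^(4t)·(I + t·N), where N is the 2×2 nilpotent shift.

After assembling e^{tJ} and conjugating by P, we get:

e^{tB} =
  [6*t*exp(4*t) + exp(4*t), 9*t*exp(4*t)]
  [-4*t*exp(4*t), -6*t*exp(4*t) + exp(4*t)]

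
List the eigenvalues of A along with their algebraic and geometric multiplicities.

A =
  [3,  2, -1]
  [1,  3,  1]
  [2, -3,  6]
λ = 4: alg = 3, geom = 1

Step 1 — factor the characteristic polynomial to read off the algebraic multiplicities:
  χ_A(x) = (x - 4)^3

Step 2 — compute geometric multiplicities via the rank-nullity identity g(λ) = n − rank(A − λI):
  rank(A − (4)·I) = 2, so dim ker(A − (4)·I) = n − 2 = 1

Summary:
  λ = 4: algebraic multiplicity = 3, geometric multiplicity = 1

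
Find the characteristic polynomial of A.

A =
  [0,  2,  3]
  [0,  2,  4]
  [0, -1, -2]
x^3

Expanding det(x·I − A) (e.g. by cofactor expansion or by noting that A is similar to its Jordan form J, which has the same characteristic polynomial as A) gives
  χ_A(x) = x^3
which factors as x^3. The eigenvalues (with algebraic multiplicities) are λ = 0 with multiplicity 3.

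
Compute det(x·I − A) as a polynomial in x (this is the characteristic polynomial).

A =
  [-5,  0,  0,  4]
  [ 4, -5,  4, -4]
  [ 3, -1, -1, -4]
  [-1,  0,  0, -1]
x^4 + 12*x^3 + 54*x^2 + 108*x + 81

Expanding det(x·I − A) (e.g. by cofactor expansion or by noting that A is similar to its Jordan form J, which has the same characteristic polynomial as A) gives
  χ_A(x) = x^4 + 12*x^3 + 54*x^2 + 108*x + 81
which factors as (x + 3)^4. The eigenvalues (with algebraic multiplicities) are λ = -3 with multiplicity 4.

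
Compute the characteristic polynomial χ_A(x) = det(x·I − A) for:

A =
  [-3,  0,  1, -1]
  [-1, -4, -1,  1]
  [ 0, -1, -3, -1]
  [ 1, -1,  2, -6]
x^4 + 16*x^3 + 96*x^2 + 256*x + 256

Expanding det(x·I − A) (e.g. by cofactor expansion or by noting that A is similar to its Jordan form J, which has the same characteristic polynomial as A) gives
  χ_A(x) = x^4 + 16*x^3 + 96*x^2 + 256*x + 256
which factors as (x + 4)^4. The eigenvalues (with algebraic multiplicities) are λ = -4 with multiplicity 4.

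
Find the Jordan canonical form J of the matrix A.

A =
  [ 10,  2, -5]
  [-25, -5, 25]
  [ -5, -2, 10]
J_2(5) ⊕ J_1(5)

The characteristic polynomial is
  det(x·I − A) = x^3 - 15*x^2 + 75*x - 125 = (x - 5)^3

Eigenvalues and multiplicities (the geometric multiplicity of λ is n − rank(A − λI), which equals the number of Jordan blocks for λ):
  λ = 5: algebraic multiplicity = 3, geometric multiplicity = 2

Determining the block sizes for each eigenvalue:
  λ = 5: 2 blocks summing to 3 forces exactly one block of size 2 and the rest size 1 → block sizes [2, 1]

Assembling the blocks gives a Jordan form
J =
  [5, 1, 0]
  [0, 5, 0]
  [0, 0, 5]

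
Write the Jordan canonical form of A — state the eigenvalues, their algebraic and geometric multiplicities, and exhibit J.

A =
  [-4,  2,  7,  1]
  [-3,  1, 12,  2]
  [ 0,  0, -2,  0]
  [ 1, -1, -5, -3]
J_3(-2) ⊕ J_1(-2)

The characteristic polynomial is
  det(x·I − A) = x^4 + 8*x^3 + 24*x^2 + 32*x + 16 = (x + 2)^4

Eigenvalues and multiplicities (the geometric multiplicity of λ is n − rank(A − λI), which equals the number of Jordan blocks for λ):
  λ = -2: algebraic multiplicity = 4, geometric multiplicity = 2

Determining the block sizes for each eigenvalue:
  λ = -2: with am = 4 and gm = 2, the partition is not yet determined (e.g. several partitions of 4 into 2 parts exist). Let N = A − (-2)·I. Computing rank(N^1) = 2, rank(N^2) = 1, rank(N^3) = 0; the number of blocks of size ≥ j is rank(N^{j−1}) − rank(N^j), giving [2, 1, 1]. So we have 1 block(s) of size 3, 1 block(s) of size 1 → block sizes [3, 1]

Assembling the blocks gives a Jordan form
J =
  [-2,  1,  0,  0]
  [ 0, -2,  1,  0]
  [ 0,  0, -2,  0]
  [ 0,  0,  0, -2]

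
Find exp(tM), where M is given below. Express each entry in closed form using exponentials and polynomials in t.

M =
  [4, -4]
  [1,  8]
e^{tM} =
  [-2*t*exp(6*t) + exp(6*t), -4*t*exp(6*t)]
  [t*exp(6*t), 2*t*exp(6*t) + exp(6*t)]

Strategy: write M = P · J · P⁻¹ where J is a Jordan canonical form, so e^{tM} = P · e^{tJ} · P⁻¹, and e^{tJ} can be computed block-by-block.

M has Jordan form
J =
  [6, 1]
  [0, 6]
(up to reordering of blocks).

Per-block formulas:
  For a 2×2 Jordan block J_2(6): exp(t · J_2(6)) = e^(6t)·(I + t·N), where N is the 2×2 nilpotent shift.

After assembling e^{tJ} and conjugating by P, we get:

e^{tM} =
  [-2*t*exp(6*t) + exp(6*t), -4*t*exp(6*t)]
  [t*exp(6*t), 2*t*exp(6*t) + exp(6*t)]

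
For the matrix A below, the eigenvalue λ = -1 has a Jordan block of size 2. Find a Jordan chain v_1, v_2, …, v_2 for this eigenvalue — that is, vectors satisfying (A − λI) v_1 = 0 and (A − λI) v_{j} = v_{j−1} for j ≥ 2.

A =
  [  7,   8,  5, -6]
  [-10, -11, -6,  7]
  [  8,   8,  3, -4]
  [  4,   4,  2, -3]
A Jordan chain for λ = -1 of length 2:
v_1 = (8, -10, 8, 4)ᵀ
v_2 = (1, 0, 0, 0)ᵀ

Let N = A − (-1)·I. We want v_2 with N^2 v_2 = 0 but N^1 v_2 ≠ 0; then v_{j-1} := N · v_j for j = 2, …, 2.

Pick v_2 = (1, 0, 0, 0)ᵀ.
Then v_1 = N · v_2 = (8, -10, 8, 4)ᵀ.

Sanity check: (A − (-1)·I) v_1 = (0, 0, 0, 0)ᵀ = 0. ✓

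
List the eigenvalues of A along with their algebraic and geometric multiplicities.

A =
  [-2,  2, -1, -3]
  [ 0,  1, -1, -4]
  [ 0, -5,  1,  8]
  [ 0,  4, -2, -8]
λ = -2: alg = 4, geom = 2

Step 1 — factor the characteristic polynomial to read off the algebraic multiplicities:
  χ_A(x) = (x + 2)^4

Step 2 — compute geometric multiplicities via the rank-nullity identity g(λ) = n − rank(A − λI):
  rank(A − (-2)·I) = 2, so dim ker(A − (-2)·I) = n − 2 = 2

Summary:
  λ = -2: algebraic multiplicity = 4, geometric multiplicity = 2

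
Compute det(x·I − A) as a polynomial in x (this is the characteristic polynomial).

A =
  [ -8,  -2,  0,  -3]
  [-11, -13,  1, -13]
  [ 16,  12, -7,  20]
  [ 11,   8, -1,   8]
x^4 + 20*x^3 + 150*x^2 + 500*x + 625

Expanding det(x·I − A) (e.g. by cofactor expansion or by noting that A is similar to its Jordan form J, which has the same characteristic polynomial as A) gives
  χ_A(x) = x^4 + 20*x^3 + 150*x^2 + 500*x + 625
which factors as (x + 5)^4. The eigenvalues (with algebraic multiplicities) are λ = -5 with multiplicity 4.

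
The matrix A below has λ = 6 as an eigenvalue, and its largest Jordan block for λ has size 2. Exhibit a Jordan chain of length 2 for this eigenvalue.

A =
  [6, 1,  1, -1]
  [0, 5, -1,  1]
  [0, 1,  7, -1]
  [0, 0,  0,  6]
A Jordan chain for λ = 6 of length 2:
v_1 = (1, -1, 1, 0)ᵀ
v_2 = (0, 1, 0, 0)ᵀ

Let N = A − (6)·I. We want v_2 with N^2 v_2 = 0 but N^1 v_2 ≠ 0; then v_{j-1} := N · v_j for j = 2, …, 2.

Pick v_2 = (0, 1, 0, 0)ᵀ.
Then v_1 = N · v_2 = (1, -1, 1, 0)ᵀ.

Sanity check: (A − (6)·I) v_1 = (0, 0, 0, 0)ᵀ = 0. ✓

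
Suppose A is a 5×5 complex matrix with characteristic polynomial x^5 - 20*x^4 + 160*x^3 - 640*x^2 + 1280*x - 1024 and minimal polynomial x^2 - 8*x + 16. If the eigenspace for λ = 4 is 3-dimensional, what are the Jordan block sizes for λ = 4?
Block sizes for λ = 4: [2, 2, 1]

Step 1 — from the characteristic polynomial, algebraic multiplicity of λ = 4 is 5. From dim ker(A − (4)·I) = 3, there are exactly 3 Jordan blocks for λ = 4.
Step 2 — from the minimal polynomial, the factor (x − 4)^2 tells us the largest block for λ = 4 has size 2.
Step 3 — with total size 5, 3 blocks, and largest block 2, the block sizes (in nonincreasing order) are [2, 2, 1].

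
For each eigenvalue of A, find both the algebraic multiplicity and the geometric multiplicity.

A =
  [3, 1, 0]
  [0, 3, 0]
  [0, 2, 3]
λ = 3: alg = 3, geom = 2

Step 1 — factor the characteristic polynomial to read off the algebraic multiplicities:
  χ_A(x) = (x - 3)^3

Step 2 — compute geometric multiplicities via the rank-nullity identity g(λ) = n − rank(A − λI):
  rank(A − (3)·I) = 1, so dim ker(A − (3)·I) = n − 1 = 2

Summary:
  λ = 3: algebraic multiplicity = 3, geometric multiplicity = 2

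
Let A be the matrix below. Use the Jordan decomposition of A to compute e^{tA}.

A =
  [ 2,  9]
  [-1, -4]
e^{tA} =
  [3*t*exp(-t) + exp(-t), 9*t*exp(-t)]
  [-t*exp(-t), -3*t*exp(-t) + exp(-t)]

Strategy: write A = P · J · P⁻¹ where J is a Jordan canonical form, so e^{tA} = P · e^{tJ} · P⁻¹, and e^{tJ} can be computed block-by-block.

A has Jordan form
J =
  [-1,  1]
  [ 0, -1]
(up to reordering of blocks).

Per-block formulas:
  For a 2×2 Jordan block J_2(-1): exp(t · J_2(-1)) = e^(-1t)·(I + t·N), where N is the 2×2 nilpotent shift.

After assembling e^{tJ} and conjugating by P, we get:

e^{tA} =
  [3*t*exp(-t) + exp(-t), 9*t*exp(-t)]
  [-t*exp(-t), -3*t*exp(-t) + exp(-t)]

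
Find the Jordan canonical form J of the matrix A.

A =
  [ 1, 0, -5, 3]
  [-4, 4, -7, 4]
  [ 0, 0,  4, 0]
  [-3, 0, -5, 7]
J_2(4) ⊕ J_2(4)

The characteristic polynomial is
  det(x·I − A) = x^4 - 16*x^3 + 96*x^2 - 256*x + 256 = (x - 4)^4

Eigenvalues and multiplicities (the geometric multiplicity of λ is n − rank(A − λI), which equals the number of Jordan blocks for λ):
  λ = 4: algebraic multiplicity = 4, geometric multiplicity = 2

Determining the block sizes for each eigenvalue:
  λ = 4: with am = 4 and gm = 2, the partition is not yet determined (e.g. several partitions of 4 into 2 parts exist). Let N = A − (4)·I. Computing rank(N^1) = 2, rank(N^2) = 0; the number of blocks of size ≥ j is rank(N^{j−1}) − rank(N^j), giving [2, 2]. So we have 2 block(s) of size 2 → block sizes [2, 2]

Assembling the blocks gives a Jordan form
J =
  [4, 1, 0, 0]
  [0, 4, 0, 0]
  [0, 0, 4, 1]
  [0, 0, 0, 4]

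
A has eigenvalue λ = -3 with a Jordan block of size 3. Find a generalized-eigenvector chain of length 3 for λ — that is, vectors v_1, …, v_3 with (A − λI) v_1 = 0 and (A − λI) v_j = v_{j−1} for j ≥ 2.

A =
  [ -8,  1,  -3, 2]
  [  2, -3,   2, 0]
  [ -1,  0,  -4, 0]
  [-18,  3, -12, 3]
A Jordan chain for λ = -3 of length 3:
v_1 = (-6, -12, 6, 0)ᵀ
v_2 = (-5, 2, -1, -18)ᵀ
v_3 = (1, 0, 0, 0)ᵀ

Let N = A − (-3)·I. We want v_3 with N^3 v_3 = 0 but N^2 v_3 ≠ 0; then v_{j-1} := N · v_j for j = 3, …, 2.

Pick v_3 = (1, 0, 0, 0)ᵀ.
Then v_2 = N · v_3 = (-5, 2, -1, -18)ᵀ.
Then v_1 = N · v_2 = (-6, -12, 6, 0)ᵀ.

Sanity check: (A − (-3)·I) v_1 = (0, 0, 0, 0)ᵀ = 0. ✓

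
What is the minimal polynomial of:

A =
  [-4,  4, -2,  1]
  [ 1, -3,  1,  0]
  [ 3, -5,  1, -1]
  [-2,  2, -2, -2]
x^2 + 4*x + 4

The characteristic polynomial is χ_A(x) = (x + 2)^4, so the eigenvalues are known. The minimal polynomial is
  m_A(x) = Π_λ (x − λ)^{k_λ}
where k_λ is the size of the *largest* Jordan block for λ (equivalently, the smallest k with (A − λI)^k v = 0 for every generalised eigenvector v of λ).

  λ = -2: largest Jordan block has size 2, contributing (x + 2)^2

So m_A(x) = (x + 2)^2 = x^2 + 4*x + 4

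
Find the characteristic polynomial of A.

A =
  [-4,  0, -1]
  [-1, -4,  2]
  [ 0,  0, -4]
x^3 + 12*x^2 + 48*x + 64

Expanding det(x·I − A) (e.g. by cofactor expansion or by noting that A is similar to its Jordan form J, which has the same characteristic polynomial as A) gives
  χ_A(x) = x^3 + 12*x^2 + 48*x + 64
which factors as (x + 4)^3. The eigenvalues (with algebraic multiplicities) are λ = -4 with multiplicity 3.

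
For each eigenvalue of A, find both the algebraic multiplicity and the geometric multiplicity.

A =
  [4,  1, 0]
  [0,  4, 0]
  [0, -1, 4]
λ = 4: alg = 3, geom = 2

Step 1 — factor the characteristic polynomial to read off the algebraic multiplicities:
  χ_A(x) = (x - 4)^3

Step 2 — compute geometric multiplicities via the rank-nullity identity g(λ) = n − rank(A − λI):
  rank(A − (4)·I) = 1, so dim ker(A − (4)·I) = n − 1 = 2

Summary:
  λ = 4: algebraic multiplicity = 3, geometric multiplicity = 2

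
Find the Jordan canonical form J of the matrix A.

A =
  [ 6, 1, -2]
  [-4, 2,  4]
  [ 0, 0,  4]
J_2(4) ⊕ J_1(4)

The characteristic polynomial is
  det(x·I − A) = x^3 - 12*x^2 + 48*x - 64 = (x - 4)^3

Eigenvalues and multiplicities (the geometric multiplicity of λ is n − rank(A − λI), which equals the number of Jordan blocks for λ):
  λ = 4: algebraic multiplicity = 3, geometric multiplicity = 2

Determining the block sizes for each eigenvalue:
  λ = 4: 2 blocks summing to 3 forces exactly one block of size 2 and the rest size 1 → block sizes [2, 1]

Assembling the blocks gives a Jordan form
J =
  [4, 1, 0]
  [0, 4, 0]
  [0, 0, 4]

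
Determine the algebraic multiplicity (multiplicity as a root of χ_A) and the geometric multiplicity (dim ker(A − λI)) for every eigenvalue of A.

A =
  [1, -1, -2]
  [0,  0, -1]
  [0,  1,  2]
λ = 1: alg = 3, geom = 1

Step 1 — factor the characteristic polynomial to read off the algebraic multiplicities:
  χ_A(x) = (x - 1)^3

Step 2 — compute geometric multiplicities via the rank-nullity identity g(λ) = n − rank(A − λI):
  rank(A − (1)·I) = 2, so dim ker(A − (1)·I) = n − 2 = 1

Summary:
  λ = 1: algebraic multiplicity = 3, geometric multiplicity = 1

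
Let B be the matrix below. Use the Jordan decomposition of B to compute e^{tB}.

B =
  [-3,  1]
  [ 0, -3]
e^{tB} =
  [exp(-3*t), t*exp(-3*t)]
  [0, exp(-3*t)]

Strategy: write B = P · J · P⁻¹ where J is a Jordan canonical form, so e^{tB} = P · e^{tJ} · P⁻¹, and e^{tJ} can be computed block-by-block.

B has Jordan form
J =
  [-3,  1]
  [ 0, -3]
(up to reordering of blocks).

Per-block formulas:
  For a 2×2 Jordan block J_2(-3): exp(t · J_2(-3)) = e^(-3t)·(I + t·N), where N is the 2×2 nilpotent shift.

After assembling e^{tJ} and conjugating by P, we get:

e^{tB} =
  [exp(-3*t), t*exp(-3*t)]
  [0, exp(-3*t)]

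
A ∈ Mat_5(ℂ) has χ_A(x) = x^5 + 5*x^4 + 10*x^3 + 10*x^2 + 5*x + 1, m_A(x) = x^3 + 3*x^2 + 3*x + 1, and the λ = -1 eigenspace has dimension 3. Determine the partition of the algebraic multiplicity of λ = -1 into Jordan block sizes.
Block sizes for λ = -1: [3, 1, 1]

Step 1 — from the characteristic polynomial, algebraic multiplicity of λ = -1 is 5. From dim ker(A − (-1)·I) = 3, there are exactly 3 Jordan blocks for λ = -1.
Step 2 — from the minimal polynomial, the factor (x + 1)^3 tells us the largest block for λ = -1 has size 3.
Step 3 — with total size 5, 3 blocks, and largest block 3, the block sizes (in nonincreasing order) are [3, 1, 1].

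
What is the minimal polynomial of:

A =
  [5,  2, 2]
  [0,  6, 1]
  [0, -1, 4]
x^2 - 10*x + 25

The characteristic polynomial is χ_A(x) = (x - 5)^3, so the eigenvalues are known. The minimal polynomial is
  m_A(x) = Π_λ (x − λ)^{k_λ}
where k_λ is the size of the *largest* Jordan block for λ (equivalently, the smallest k with (A − λI)^k v = 0 for every generalised eigenvector v of λ).

  λ = 5: largest Jordan block has size 2, contributing (x − 5)^2

So m_A(x) = (x - 5)^2 = x^2 - 10*x + 25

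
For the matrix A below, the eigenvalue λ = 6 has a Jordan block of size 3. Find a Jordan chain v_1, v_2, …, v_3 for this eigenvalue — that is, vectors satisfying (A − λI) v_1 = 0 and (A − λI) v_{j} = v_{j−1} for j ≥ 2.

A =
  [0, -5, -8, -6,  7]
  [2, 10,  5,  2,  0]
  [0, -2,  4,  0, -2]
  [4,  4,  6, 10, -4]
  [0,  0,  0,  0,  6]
A Jordan chain for λ = 6 of length 3:
v_1 = (2, 4, -4, 0, 0)ᵀ
v_2 = (-6, 2, 0, 4, 0)ᵀ
v_3 = (1, 0, 0, 0, 0)ᵀ

Let N = A − (6)·I. We want v_3 with N^3 v_3 = 0 but N^2 v_3 ≠ 0; then v_{j-1} := N · v_j for j = 3, …, 2.

Pick v_3 = (1, 0, 0, 0, 0)ᵀ.
Then v_2 = N · v_3 = (-6, 2, 0, 4, 0)ᵀ.
Then v_1 = N · v_2 = (2, 4, -4, 0, 0)ᵀ.

Sanity check: (A − (6)·I) v_1 = (0, 0, 0, 0, 0)ᵀ = 0. ✓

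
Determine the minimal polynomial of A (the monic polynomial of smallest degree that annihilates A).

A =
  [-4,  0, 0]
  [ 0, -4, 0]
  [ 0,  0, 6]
x^2 - 2*x - 24

The characteristic polynomial is χ_A(x) = (x - 6)*(x + 4)^2, so the eigenvalues are known. The minimal polynomial is
  m_A(x) = Π_λ (x − λ)^{k_λ}
where k_λ is the size of the *largest* Jordan block for λ (equivalently, the smallest k with (A − λI)^k v = 0 for every generalised eigenvector v of λ).

  λ = -4: largest Jordan block has size 1, contributing (x + 4)
  λ = 6: largest Jordan block has size 1, contributing (x − 6)

So m_A(x) = (x - 6)*(x + 4) = x^2 - 2*x - 24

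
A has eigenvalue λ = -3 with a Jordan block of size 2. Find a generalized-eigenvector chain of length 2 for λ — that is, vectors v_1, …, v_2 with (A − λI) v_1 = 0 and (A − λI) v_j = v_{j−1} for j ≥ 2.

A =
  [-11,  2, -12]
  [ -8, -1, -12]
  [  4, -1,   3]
A Jordan chain for λ = -3 of length 2:
v_1 = (-8, -8, 4)ᵀ
v_2 = (1, 0, 0)ᵀ

Let N = A − (-3)·I. We want v_2 with N^2 v_2 = 0 but N^1 v_2 ≠ 0; then v_{j-1} := N · v_j for j = 2, …, 2.

Pick v_2 = (1, 0, 0)ᵀ.
Then v_1 = N · v_2 = (-8, -8, 4)ᵀ.

Sanity check: (A − (-3)·I) v_1 = (0, 0, 0)ᵀ = 0. ✓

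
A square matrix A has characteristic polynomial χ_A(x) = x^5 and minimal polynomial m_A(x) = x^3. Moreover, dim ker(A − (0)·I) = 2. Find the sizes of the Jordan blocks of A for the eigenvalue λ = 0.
Block sizes for λ = 0: [3, 2]

Step 1 — from the characteristic polynomial, algebraic multiplicity of λ = 0 is 5. From dim ker(A − (0)·I) = 2, there are exactly 2 Jordan blocks for λ = 0.
Step 2 — from the minimal polynomial, the factor (x − 0)^3 tells us the largest block for λ = 0 has size 3.
Step 3 — with total size 5, 2 blocks, and largest block 3, the block sizes (in nonincreasing order) are [3, 2].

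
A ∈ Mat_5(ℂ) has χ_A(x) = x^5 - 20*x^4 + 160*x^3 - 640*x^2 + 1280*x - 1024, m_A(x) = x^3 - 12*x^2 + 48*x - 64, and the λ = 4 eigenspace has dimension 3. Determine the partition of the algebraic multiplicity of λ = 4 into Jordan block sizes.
Block sizes for λ = 4: [3, 1, 1]

Step 1 — from the characteristic polynomial, algebraic multiplicity of λ = 4 is 5. From dim ker(A − (4)·I) = 3, there are exactly 3 Jordan blocks for λ = 4.
Step 2 — from the minimal polynomial, the factor (x − 4)^3 tells us the largest block for λ = 4 has size 3.
Step 3 — with total size 5, 3 blocks, and largest block 3, the block sizes (in nonincreasing order) are [3, 1, 1].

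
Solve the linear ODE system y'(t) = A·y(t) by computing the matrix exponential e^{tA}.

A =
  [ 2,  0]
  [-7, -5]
e^{tA} =
  [exp(2*t), 0]
  [-exp(2*t) + exp(-5*t), exp(-5*t)]

Strategy: write A = P · J · P⁻¹ where J is a Jordan canonical form, so e^{tA} = P · e^{tJ} · P⁻¹, and e^{tJ} can be computed block-by-block.

A has Jordan form
J =
  [-5, 0]
  [ 0, 2]
(up to reordering of blocks).

Per-block formulas:
  For a 1×1 block at λ = -5: exp(t · [-5]) = [e^(-5t)].
  For a 1×1 block at λ = 2: exp(t · [2]) = [e^(2t)].

After assembling e^{tJ} and conjugating by P, we get:

e^{tA} =
  [exp(2*t), 0]
  [-exp(2*t) + exp(-5*t), exp(-5*t)]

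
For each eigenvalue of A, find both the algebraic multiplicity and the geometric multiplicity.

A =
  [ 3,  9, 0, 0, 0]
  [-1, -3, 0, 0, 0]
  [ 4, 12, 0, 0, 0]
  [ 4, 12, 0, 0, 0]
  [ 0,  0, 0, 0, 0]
λ = 0: alg = 5, geom = 4

Step 1 — factor the characteristic polynomial to read off the algebraic multiplicities:
  χ_A(x) = x^5

Step 2 — compute geometric multiplicities via the rank-nullity identity g(λ) = n − rank(A − λI):
  rank(A − (0)·I) = 1, so dim ker(A − (0)·I) = n − 1 = 4

Summary:
  λ = 0: algebraic multiplicity = 5, geometric multiplicity = 4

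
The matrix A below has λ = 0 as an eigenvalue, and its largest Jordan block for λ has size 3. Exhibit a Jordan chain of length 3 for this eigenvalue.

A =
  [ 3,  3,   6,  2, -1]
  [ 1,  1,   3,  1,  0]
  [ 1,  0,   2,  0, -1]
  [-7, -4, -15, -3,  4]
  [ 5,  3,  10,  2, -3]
A Jordan chain for λ = 0 of length 3:
v_1 = (-1, 0, 0, 1, -1)ᵀ
v_2 = (3, 1, 1, -7, 5)ᵀ
v_3 = (1, 0, 0, 0, 0)ᵀ

Let N = A − (0)·I. We want v_3 with N^3 v_3 = 0 but N^2 v_3 ≠ 0; then v_{j-1} := N · v_j for j = 3, …, 2.

Pick v_3 = (1, 0, 0, 0, 0)ᵀ.
Then v_2 = N · v_3 = (3, 1, 1, -7, 5)ᵀ.
Then v_1 = N · v_2 = (-1, 0, 0, 1, -1)ᵀ.

Sanity check: (A − (0)·I) v_1 = (0, 0, 0, 0, 0)ᵀ = 0. ✓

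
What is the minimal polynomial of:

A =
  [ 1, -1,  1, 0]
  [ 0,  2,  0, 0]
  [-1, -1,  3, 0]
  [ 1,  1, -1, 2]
x^2 - 4*x + 4

The characteristic polynomial is χ_A(x) = (x - 2)^4, so the eigenvalues are known. The minimal polynomial is
  m_A(x) = Π_λ (x − λ)^{k_λ}
where k_λ is the size of the *largest* Jordan block for λ (equivalently, the smallest k with (A − λI)^k v = 0 for every generalised eigenvector v of λ).

  λ = 2: largest Jordan block has size 2, contributing (x − 2)^2

So m_A(x) = (x - 2)^2 = x^2 - 4*x + 4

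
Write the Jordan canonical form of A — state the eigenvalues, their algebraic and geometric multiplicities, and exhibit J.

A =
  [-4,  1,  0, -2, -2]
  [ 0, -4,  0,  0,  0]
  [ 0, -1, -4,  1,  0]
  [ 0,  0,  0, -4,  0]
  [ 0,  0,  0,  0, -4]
J_2(-4) ⊕ J_2(-4) ⊕ J_1(-4)

The characteristic polynomial is
  det(x·I − A) = x^5 + 20*x^4 + 160*x^3 + 640*x^2 + 1280*x + 1024 = (x + 4)^5

Eigenvalues and multiplicities (the geometric multiplicity of λ is n − rank(A − λI), which equals the number of Jordan blocks for λ):
  λ = -4: algebraic multiplicity = 5, geometric multiplicity = 3

Determining the block sizes for each eigenvalue:
  λ = -4: with am = 5 and gm = 3, the partition is not yet determined (e.g. several partitions of 5 into 3 parts exist). Let N = A − (-4)·I. Computing rank(N^1) = 2, rank(N^2) = 0; the number of blocks of size ≥ j is rank(N^{j−1}) − rank(N^j), giving [3, 2]. So we have 2 block(s) of size 2, 1 block(s) of size 1 → block sizes [2, 2, 1]

Assembling the blocks gives a Jordan form
J =
  [-4,  1,  0,  0,  0]
  [ 0, -4,  0,  0,  0]
  [ 0,  0, -4,  1,  0]
  [ 0,  0,  0, -4,  0]
  [ 0,  0,  0,  0, -4]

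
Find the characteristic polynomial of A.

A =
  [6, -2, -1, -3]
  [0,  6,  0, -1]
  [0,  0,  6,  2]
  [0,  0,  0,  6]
x^4 - 24*x^3 + 216*x^2 - 864*x + 1296

Expanding det(x·I − A) (e.g. by cofactor expansion or by noting that A is similar to its Jordan form J, which has the same characteristic polynomial as A) gives
  χ_A(x) = x^4 - 24*x^3 + 216*x^2 - 864*x + 1296
which factors as (x - 6)^4. The eigenvalues (with algebraic multiplicities) are λ = 6 with multiplicity 4.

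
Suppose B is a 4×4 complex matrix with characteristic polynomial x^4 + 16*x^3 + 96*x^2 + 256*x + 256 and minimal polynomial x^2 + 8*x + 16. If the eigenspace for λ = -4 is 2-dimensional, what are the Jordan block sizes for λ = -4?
Block sizes for λ = -4: [2, 2]

Step 1 — from the characteristic polynomial, algebraic multiplicity of λ = -4 is 4. From dim ker(B − (-4)·I) = 2, there are exactly 2 Jordan blocks for λ = -4.
Step 2 — from the minimal polynomial, the factor (x + 4)^2 tells us the largest block for λ = -4 has size 2.
Step 3 — with total size 4, 2 blocks, and largest block 2, the block sizes (in nonincreasing order) are [2, 2].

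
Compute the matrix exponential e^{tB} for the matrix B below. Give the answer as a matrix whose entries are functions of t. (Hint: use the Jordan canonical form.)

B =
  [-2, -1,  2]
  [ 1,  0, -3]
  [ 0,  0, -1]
e^{tB} =
  [-t*exp(-t) + exp(-t), -t*exp(-t), t^2*exp(-t)/2 + 2*t*exp(-t)]
  [t*exp(-t), t*exp(-t) + exp(-t), -t^2*exp(-t)/2 - 3*t*exp(-t)]
  [0, 0, exp(-t)]

Strategy: write B = P · J · P⁻¹ where J is a Jordan canonical form, so e^{tB} = P · e^{tJ} · P⁻¹, and e^{tJ} can be computed block-by-block.

B has Jordan form
J =
  [-1,  1,  0]
  [ 0, -1,  1]
  [ 0,  0, -1]
(up to reordering of blocks).

Per-block formulas:
  For a 3×3 Jordan block J_3(-1): exp(t · J_3(-1)) = e^(-1t)·(I + t·N + (t^2/2)·N^2), where N is the 3×3 nilpotent shift.

After assembling e^{tJ} and conjugating by P, we get:

e^{tB} =
  [-t*exp(-t) + exp(-t), -t*exp(-t), t^2*exp(-t)/2 + 2*t*exp(-t)]
  [t*exp(-t), t*exp(-t) + exp(-t), -t^2*exp(-t)/2 - 3*t*exp(-t)]
  [0, 0, exp(-t)]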